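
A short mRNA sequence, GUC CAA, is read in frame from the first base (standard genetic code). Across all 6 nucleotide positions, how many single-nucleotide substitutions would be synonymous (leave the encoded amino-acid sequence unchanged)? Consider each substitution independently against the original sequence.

4

Codon 1 (GUC, Val): 3 synonymous substitutions.
Codon 2 (CAA, Gln): 1 synonymous substitution.
Total: 3 + 1 = 4.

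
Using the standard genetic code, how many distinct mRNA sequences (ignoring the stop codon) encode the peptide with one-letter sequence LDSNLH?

1728

Leu: 6 codons.
Asp: 2 codons.
Ser: 6 codons.
Asn: 2 codons.
Leu: 6 codons.
His: 2 codons.
6 × 2 × 6 × 2 × 6 × 2 = 1728.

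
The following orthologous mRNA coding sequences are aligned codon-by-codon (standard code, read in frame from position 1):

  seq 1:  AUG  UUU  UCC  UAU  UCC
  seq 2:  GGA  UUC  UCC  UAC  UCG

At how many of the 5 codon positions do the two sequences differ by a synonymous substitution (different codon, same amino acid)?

3

Codon 1: AUG Met / GGA Gly — nonsynonymous.
Codon 2: UUU Phe / UUC Phe — synonymous.
Codon 3: UCC Ser / UCC Ser — identical.
Codon 4: UAU Tyr / UAC Tyr — synonymous.
Codon 5: UCC Ser / UCG Ser — synonymous.
Synonymous differences: 3.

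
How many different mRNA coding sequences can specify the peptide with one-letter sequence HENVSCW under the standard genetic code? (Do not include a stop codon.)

384

His: 2 codons.
Glu: 2 codons.
Asn: 2 codons.
Val: 4 codons.
Ser: 6 codons.
Cys: 2 codons.
Trp: 1 codon.
2 × 2 × 2 × 4 × 6 × 2 × 1 = 384.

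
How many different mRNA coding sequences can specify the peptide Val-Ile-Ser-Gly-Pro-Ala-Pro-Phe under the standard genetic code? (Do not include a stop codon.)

Val: 4 codons.
Ile: 3 codons.
Ser: 6 codons.
Gly: 4 codons.
Pro: 4 codons.
Ala: 4 codons.
Pro: 4 codons.
Phe: 2 codons.
4 × 3 × 6 × 4 × 4 × 4 × 4 × 2 = 36864.

36864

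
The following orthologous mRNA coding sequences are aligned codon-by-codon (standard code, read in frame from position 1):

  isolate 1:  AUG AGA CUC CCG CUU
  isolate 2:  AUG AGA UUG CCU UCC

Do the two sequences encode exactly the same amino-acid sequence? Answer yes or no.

Codon 1: AUG Met / AUG Met — identical.
Codon 2: AGA Arg / AGA Arg — identical.
Codon 3: CUC Leu / UUG Leu — synonymous.
Codon 4: CCG Pro / CCU Pro — synonymous.
Codon 5: CUU Leu / UCC Ser — nonsynonymous.
Nonsynonymous differences: 1 → different protein.

no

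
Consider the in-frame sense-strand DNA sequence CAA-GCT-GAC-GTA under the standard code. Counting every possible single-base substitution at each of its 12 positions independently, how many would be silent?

Codon 1 (CAA, Gln): 1 synonymous substitution.
Codon 2 (GCT, Ala): 3 synonymous substitutions.
Codon 3 (GAC, Asp): 1 synonymous substitution.
Codon 4 (GTA, Val): 3 synonymous substitutions.
Total: 1 + 3 + 1 + 3 = 8.

8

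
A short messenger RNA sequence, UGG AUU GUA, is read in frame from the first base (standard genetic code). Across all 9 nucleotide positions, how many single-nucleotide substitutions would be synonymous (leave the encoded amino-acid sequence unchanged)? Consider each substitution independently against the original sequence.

5

Codon 1 (UGG, Trp): 0 synonymous substitutions.
Codon 2 (AUU, Ile): 2 synonymous substitutions.
Codon 3 (GUA, Val): 3 synonymous substitutions.
Total: 0 + 2 + 3 = 5.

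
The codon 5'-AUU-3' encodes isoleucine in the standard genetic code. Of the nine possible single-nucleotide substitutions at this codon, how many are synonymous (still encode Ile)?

2

Position 1: none → 0 synonymous.
Position 2: none → 0 synonymous.
Position 3: AUC, AUA → 2 synonymous.
Total: 0 + 0 + 2 = 2.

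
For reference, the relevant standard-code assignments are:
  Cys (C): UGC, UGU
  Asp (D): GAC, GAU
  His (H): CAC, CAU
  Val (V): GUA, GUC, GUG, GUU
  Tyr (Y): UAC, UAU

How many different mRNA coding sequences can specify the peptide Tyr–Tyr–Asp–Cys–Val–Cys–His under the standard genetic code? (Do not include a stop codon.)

256

Tyr: 2 codons.
Tyr: 2 codons.
Asp: 2 codons.
Cys: 2 codons.
Val: 4 codons.
Cys: 2 codons.
His: 2 codons.
2 × 2 × 2 × 2 × 4 × 2 × 2 = 256.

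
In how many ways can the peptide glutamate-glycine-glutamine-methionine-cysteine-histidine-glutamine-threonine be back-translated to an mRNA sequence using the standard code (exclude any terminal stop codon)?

Glu: 2 codons.
Gly: 4 codons.
Gln: 2 codons.
Met: 1 codon.
Cys: 2 codons.
His: 2 codons.
Gln: 2 codons.
Thr: 4 codons.
2 × 4 × 2 × 1 × 2 × 2 × 2 × 4 = 512.

512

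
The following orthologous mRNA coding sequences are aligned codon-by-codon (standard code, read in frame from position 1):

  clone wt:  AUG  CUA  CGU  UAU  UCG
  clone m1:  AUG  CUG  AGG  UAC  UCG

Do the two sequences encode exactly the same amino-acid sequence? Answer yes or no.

Codon 1: AUG Met / AUG Met — identical.
Codon 2: CUA Leu / CUG Leu — synonymous.
Codon 3: CGU Arg / AGG Arg — synonymous.
Codon 4: UAU Tyr / UAC Tyr — synonymous.
Codon 5: UCG Ser / UCG Ser — identical.
Nonsynonymous differences: 0 → same protein.

yes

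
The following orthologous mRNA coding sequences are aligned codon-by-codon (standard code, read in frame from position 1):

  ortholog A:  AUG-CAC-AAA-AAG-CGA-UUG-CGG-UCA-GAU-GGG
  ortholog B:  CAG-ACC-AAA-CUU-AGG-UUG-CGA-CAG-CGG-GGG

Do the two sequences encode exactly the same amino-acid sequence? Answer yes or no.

Codon 1: AUG Met / CAG Gln — nonsynonymous.
Codon 2: CAC His / ACC Thr — nonsynonymous.
Codon 3: AAA Lys / AAA Lys — identical.
Codon 4: AAG Lys / CUU Leu — nonsynonymous.
Codon 5: CGA Arg / AGG Arg — synonymous.
Codon 6: UUG Leu / UUG Leu — identical.
Codon 7: CGG Arg / CGA Arg — synonymous.
Codon 8: UCA Ser / CAG Gln — nonsynonymous.
Codon 9: GAU Asp / CGG Arg — nonsynonymous.
Codon 10: GGG Gly / GGG Gly — identical.
Nonsynonymous differences: 5 → different protein.

no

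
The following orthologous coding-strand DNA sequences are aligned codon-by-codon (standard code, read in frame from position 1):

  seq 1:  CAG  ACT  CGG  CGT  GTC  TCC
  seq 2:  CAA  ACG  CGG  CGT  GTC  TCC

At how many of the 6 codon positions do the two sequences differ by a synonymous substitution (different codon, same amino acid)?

2

Codon 1: CAG Gln / CAA Gln — synonymous.
Codon 2: ACT Thr / ACG Thr — synonymous.
Codon 3: CGG Arg / CGG Arg — identical.
Codon 4: CGT Arg / CGT Arg — identical.
Codon 5: GTC Val / GTC Val — identical.
Codon 6: TCC Ser / TCC Ser — identical.
Synonymous differences: 2.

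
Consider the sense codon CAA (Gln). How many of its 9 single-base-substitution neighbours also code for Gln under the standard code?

1

Position 1: none → 0 synonymous.
Position 2: none → 0 synonymous.
Position 3: CAG → 1 synonymous.
Total: 0 + 0 + 1 = 1.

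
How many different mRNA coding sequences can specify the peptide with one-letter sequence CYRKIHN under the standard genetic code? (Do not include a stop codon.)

576

Cys: 2 codons.
Tyr: 2 codons.
Arg: 6 codons.
Lys: 2 codons.
Ile: 3 codons.
His: 2 codons.
Asn: 2 codons.
2 × 2 × 6 × 2 × 3 × 2 × 2 = 576.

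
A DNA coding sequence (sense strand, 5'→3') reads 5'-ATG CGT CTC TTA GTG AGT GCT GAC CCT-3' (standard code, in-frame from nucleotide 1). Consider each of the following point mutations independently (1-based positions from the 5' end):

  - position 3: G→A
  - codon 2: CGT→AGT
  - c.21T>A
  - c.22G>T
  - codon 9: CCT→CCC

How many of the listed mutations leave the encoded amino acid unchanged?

Codon 1: ATG (Met) → ATA (Ile) — missense.
Codon 2: CGT (Arg) → AGT (Ser) — missense.
Codon 7: GCT (Ala) → GCA (Ala) — synonymous.
Codon 8: GAC (Asp) → TAC (Tyr) — missense.
Codon 9: CCT (Pro) → CCC (Pro) — synonymous.
Synonymous: 2 of 5.

2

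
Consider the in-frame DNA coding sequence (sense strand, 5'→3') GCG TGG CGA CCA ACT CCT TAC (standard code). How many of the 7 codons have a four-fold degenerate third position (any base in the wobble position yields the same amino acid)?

Codon 1 GCG (Ala): third position 4-fold.
Codon 2 TGG (Trp): third position 1-fold.
Codon 3 CGA (Arg): third position 4-fold.
Codon 4 CCA (Pro): third position 4-fold.
Codon 5 ACT (Thr): third position 4-fold.
Codon 6 CCT (Pro): third position 4-fold.
Codon 7 TAC (Tyr): third position 2-fold.
Four-fold degenerate third positions: 5.

5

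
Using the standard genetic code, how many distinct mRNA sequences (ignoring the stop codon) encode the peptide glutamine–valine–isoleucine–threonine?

96

Gln: 2 codons.
Val: 4 codons.
Ile: 3 codons.
Thr: 4 codons.
2 × 4 × 3 × 4 = 96.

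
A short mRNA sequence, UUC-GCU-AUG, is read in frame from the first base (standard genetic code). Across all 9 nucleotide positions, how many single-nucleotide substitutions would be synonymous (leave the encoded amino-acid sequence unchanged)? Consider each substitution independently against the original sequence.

Codon 1 (UUC, Phe): 1 synonymous substitution.
Codon 2 (GCU, Ala): 3 synonymous substitutions.
Codon 3 (AUG, Met): 0 synonymous substitutions.
Total: 1 + 3 + 0 = 4.

4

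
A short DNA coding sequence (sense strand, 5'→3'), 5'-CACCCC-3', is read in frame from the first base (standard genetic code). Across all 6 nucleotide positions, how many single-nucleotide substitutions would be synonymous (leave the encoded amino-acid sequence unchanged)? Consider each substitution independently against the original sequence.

4

Codon 1 (CAC, His): 1 synonymous substitution.
Codon 2 (CCC, Pro): 3 synonymous substitutions.
Total: 1 + 3 = 4.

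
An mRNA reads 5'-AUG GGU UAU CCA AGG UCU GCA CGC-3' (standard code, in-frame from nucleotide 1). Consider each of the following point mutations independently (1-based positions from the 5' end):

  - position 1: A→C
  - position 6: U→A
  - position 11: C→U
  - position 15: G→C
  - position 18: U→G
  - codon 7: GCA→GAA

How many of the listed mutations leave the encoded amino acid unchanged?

2

Codon 1: AUG (Met) → CUG (Leu) — missense.
Codon 2: GGU (Gly) → GGA (Gly) — synonymous.
Codon 4: CCA (Pro) → CUA (Leu) — missense.
Codon 5: AGG (Arg) → AGC (Ser) — missense.
Codon 6: UCU (Ser) → UCG (Ser) — synonymous.
Codon 7: GCA (Ala) → GAA (Glu) — missense.
Synonymous: 2 of 6.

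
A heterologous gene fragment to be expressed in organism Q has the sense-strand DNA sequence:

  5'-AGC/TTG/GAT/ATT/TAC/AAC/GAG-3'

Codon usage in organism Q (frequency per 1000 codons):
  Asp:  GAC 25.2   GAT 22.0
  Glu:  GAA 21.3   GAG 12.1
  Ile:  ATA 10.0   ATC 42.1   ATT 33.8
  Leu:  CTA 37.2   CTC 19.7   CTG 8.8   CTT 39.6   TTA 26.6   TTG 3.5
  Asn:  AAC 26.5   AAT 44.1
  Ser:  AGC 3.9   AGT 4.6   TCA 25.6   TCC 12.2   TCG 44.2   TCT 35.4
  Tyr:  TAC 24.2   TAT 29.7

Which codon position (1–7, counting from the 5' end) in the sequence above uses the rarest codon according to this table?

Codon 1 AGC (Ser): 3.9 per 1000.
Codon 2 TTG (Leu): 3.5 per 1000.
Codon 3 GAT (Asp): 22.0 per 1000.
Codon 4 ATT (Ile): 33.8 per 1000.
Codon 5 TAC (Tyr): 24.2 per 1000.
Codon 6 AAC (Asn): 26.5 per 1000.
Codon 7 GAG (Glu): 12.1 per 1000.
Lowest frequency is 3.5 at codon 2.

2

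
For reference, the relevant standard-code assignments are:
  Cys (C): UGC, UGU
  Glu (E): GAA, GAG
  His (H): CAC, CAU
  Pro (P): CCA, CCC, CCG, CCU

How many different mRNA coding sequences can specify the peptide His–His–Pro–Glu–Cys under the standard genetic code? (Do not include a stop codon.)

64

His: 2 codons.
His: 2 codons.
Pro: 4 codons.
Glu: 2 codons.
Cys: 2 codons.
2 × 2 × 4 × 2 × 2 = 64.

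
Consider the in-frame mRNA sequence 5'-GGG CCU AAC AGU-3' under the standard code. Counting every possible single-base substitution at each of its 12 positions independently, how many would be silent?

Codon 1 (GGG, Gly): 3 synonymous substitutions.
Codon 2 (CCU, Pro): 3 synonymous substitutions.
Codon 3 (AAC, Asn): 1 synonymous substitution.
Codon 4 (AGU, Ser): 1 synonymous substitution.
Total: 3 + 3 + 1 + 1 = 8.

8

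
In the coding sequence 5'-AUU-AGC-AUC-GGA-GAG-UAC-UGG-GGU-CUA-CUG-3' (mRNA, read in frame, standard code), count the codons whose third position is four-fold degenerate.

Codon 1 AUU (Ile): third position 3-fold.
Codon 2 AGC (Ser): third position 2-fold.
Codon 3 AUC (Ile): third position 3-fold.
Codon 4 GGA (Gly): third position 4-fold.
Codon 5 GAG (Glu): third position 2-fold.
Codon 6 UAC (Tyr): third position 2-fold.
Codon 7 UGG (Trp): third position 1-fold.
Codon 8 GGU (Gly): third position 4-fold.
Codon 9 CUA (Leu): third position 4-fold.
Codon 10 CUG (Leu): third position 4-fold.
Four-fold degenerate third positions: 4.

4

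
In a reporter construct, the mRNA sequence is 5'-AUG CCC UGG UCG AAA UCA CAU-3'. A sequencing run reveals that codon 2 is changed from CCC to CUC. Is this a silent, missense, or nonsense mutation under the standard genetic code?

Position 5 falls in codon 2: CCC → Pro.
After the substitution the codon is CUC → Leu.
Pro ≠ Leu, so this is a missense mutation.

missense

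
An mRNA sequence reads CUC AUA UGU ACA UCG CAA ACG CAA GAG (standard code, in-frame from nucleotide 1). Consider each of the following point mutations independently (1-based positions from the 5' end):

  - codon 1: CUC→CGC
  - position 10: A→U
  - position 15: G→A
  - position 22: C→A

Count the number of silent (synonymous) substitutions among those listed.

Codon 1: CUC (Leu) → CGC (Arg) — missense.
Codon 4: ACA (Thr) → UCA (Ser) — missense.
Codon 5: UCG (Ser) → UCA (Ser) — synonymous.
Codon 8: CAA (Gln) → AAA (Lys) — missense.
Synonymous: 1 of 4.

1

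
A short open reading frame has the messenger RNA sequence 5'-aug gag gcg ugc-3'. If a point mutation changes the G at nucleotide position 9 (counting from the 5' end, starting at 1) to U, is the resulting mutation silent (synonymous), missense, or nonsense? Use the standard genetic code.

Position 9 falls in codon 3: GCG → Ala.
After the substitution the codon is GCU → Ala.
Both encode Ala, so the change is synonymous.

silent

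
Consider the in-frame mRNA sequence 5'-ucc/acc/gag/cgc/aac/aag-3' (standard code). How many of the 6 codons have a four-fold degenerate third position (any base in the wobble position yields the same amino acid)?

Codon 1 UCC (Ser): third position 4-fold.
Codon 2 ACC (Thr): third position 4-fold.
Codon 3 GAG (Glu): third position 2-fold.
Codon 4 CGC (Arg): third position 4-fold.
Codon 5 AAC (Asn): third position 2-fold.
Codon 6 AAG (Lys): third position 2-fold.
Four-fold degenerate third positions: 3.

3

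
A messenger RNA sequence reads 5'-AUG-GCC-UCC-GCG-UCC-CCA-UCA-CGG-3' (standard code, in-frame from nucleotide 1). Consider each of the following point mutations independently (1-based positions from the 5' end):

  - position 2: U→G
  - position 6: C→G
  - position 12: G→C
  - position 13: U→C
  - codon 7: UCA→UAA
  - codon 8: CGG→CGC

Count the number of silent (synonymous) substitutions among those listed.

3

Codon 1: AUG (Met) → AGG (Arg) — missense.
Codon 2: GCC (Ala) → GCG (Ala) — synonymous.
Codon 4: GCG (Ala) → GCC (Ala) — synonymous.
Codon 5: UCC (Ser) → CCC (Pro) — missense.
Codon 7: UCA (Ser) → UAA (Stop) — nonsense.
Codon 8: CGG (Arg) → CGC (Arg) — synonymous.
Synonymous: 3 of 6.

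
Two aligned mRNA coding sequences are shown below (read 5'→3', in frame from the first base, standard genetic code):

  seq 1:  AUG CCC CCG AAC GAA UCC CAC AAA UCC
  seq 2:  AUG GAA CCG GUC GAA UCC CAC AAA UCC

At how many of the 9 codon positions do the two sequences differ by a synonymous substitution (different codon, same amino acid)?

0

Codon 1: AUG Met / AUG Met — identical.
Codon 2: CCC Pro / GAA Glu — nonsynonymous.
Codon 3: CCG Pro / CCG Pro — identical.
Codon 4: AAC Asn / GUC Val — nonsynonymous.
Codon 5: GAA Glu / GAA Glu — identical.
Codon 6: UCC Ser / UCC Ser — identical.
Codon 7: CAC His / CAC His — identical.
Codon 8: AAA Lys / AAA Lys — identical.
Codon 9: UCC Ser / UCC Ser — identical.
Synonymous differences: 0.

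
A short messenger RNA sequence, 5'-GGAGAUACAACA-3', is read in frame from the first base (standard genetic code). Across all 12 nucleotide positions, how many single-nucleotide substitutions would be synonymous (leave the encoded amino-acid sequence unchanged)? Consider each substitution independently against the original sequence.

Codon 1 (GGA, Gly): 3 synonymous substitutions.
Codon 2 (GAU, Asp): 1 synonymous substitution.
Codon 3 (ACA, Thr): 3 synonymous substitutions.
Codon 4 (ACA, Thr): 3 synonymous substitutions.
Total: 3 + 1 + 3 + 3 = 10.

10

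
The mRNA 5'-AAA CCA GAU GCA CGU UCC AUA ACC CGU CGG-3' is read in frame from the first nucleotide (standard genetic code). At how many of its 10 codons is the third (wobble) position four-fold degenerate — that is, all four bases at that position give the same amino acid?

Codon 1 AAA (Lys): third position 2-fold.
Codon 2 CCA (Pro): third position 4-fold.
Codon 3 GAU (Asp): third position 2-fold.
Codon 4 GCA (Ala): third position 4-fold.
Codon 5 CGU (Arg): third position 4-fold.
Codon 6 UCC (Ser): third position 4-fold.
Codon 7 AUA (Ile): third position 3-fold.
Codon 8 ACC (Thr): third position 4-fold.
Codon 9 CGU (Arg): third position 4-fold.
Codon 10 CGG (Arg): third position 4-fold.
Four-fold degenerate third positions: 7.

7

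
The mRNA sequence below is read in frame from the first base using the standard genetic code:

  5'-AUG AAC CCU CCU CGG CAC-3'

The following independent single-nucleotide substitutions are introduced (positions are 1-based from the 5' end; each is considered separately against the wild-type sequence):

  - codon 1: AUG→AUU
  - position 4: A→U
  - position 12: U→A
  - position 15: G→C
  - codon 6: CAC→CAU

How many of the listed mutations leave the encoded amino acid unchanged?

3

Codon 1: AUG (Met) → AUU (Ile) — missense.
Codon 2: AAC (Asn) → UAC (Tyr) — missense.
Codon 4: CCU (Pro) → CCA (Pro) — synonymous.
Codon 5: CGG (Arg) → CGC (Arg) — synonymous.
Codon 6: CAC (His) → CAU (His) — synonymous.
Synonymous: 3 of 5.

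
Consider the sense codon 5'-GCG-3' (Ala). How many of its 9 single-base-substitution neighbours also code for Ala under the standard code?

Position 1: none → 0 synonymous.
Position 2: none → 0 synonymous.
Position 3: GCU, GCC, GCA → 3 synonymous.
Total: 0 + 0 + 3 = 3.

3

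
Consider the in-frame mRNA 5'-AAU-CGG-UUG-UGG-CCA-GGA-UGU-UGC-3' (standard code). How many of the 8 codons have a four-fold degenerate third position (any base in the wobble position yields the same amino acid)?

Codon 1 AAU (Asn): third position 2-fold.
Codon 2 CGG (Arg): third position 4-fold.
Codon 3 UUG (Leu): third position 2-fold.
Codon 4 UGG (Trp): third position 1-fold.
Codon 5 CCA (Pro): third position 4-fold.
Codon 6 GGA (Gly): third position 4-fold.
Codon 7 UGU (Cys): third position 2-fold.
Codon 8 UGC (Cys): third position 2-fold.
Four-fold degenerate third positions: 3.

3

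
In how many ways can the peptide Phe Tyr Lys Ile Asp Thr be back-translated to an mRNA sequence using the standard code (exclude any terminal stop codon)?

192

Phe: 2 codons.
Tyr: 2 codons.
Lys: 2 codons.
Ile: 3 codons.
Asp: 2 codons.
Thr: 4 codons.
2 × 2 × 2 × 3 × 2 × 4 = 192.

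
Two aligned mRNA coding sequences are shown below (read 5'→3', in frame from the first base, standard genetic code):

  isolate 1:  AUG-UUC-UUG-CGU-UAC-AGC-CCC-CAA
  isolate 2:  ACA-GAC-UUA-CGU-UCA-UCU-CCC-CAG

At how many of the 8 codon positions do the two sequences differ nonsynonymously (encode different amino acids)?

3

Codon 1: AUG Met / ACA Thr — nonsynonymous.
Codon 2: UUC Phe / GAC Asp — nonsynonymous.
Codon 3: UUG Leu / UUA Leu — synonymous.
Codon 4: CGU Arg / CGU Arg — identical.
Codon 5: UAC Tyr / UCA Ser — nonsynonymous.
Codon 6: AGC Ser / UCU Ser — synonymous.
Codon 7: CCC Pro / CCC Pro — identical.
Codon 8: CAA Gln / CAG Gln — synonymous.
Nonsynonymous differences: 3.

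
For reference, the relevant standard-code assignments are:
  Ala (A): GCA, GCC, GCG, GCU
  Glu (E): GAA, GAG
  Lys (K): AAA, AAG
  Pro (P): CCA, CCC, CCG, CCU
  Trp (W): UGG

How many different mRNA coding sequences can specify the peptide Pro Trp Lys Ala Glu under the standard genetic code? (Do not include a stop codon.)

Pro: 4 codons.
Trp: 1 codon.
Lys: 2 codons.
Ala: 4 codons.
Glu: 2 codons.
4 × 1 × 2 × 4 × 2 = 64.

64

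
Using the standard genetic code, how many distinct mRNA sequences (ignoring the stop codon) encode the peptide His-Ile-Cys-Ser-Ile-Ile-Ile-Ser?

11664

His: 2 codons.
Ile: 3 codons.
Cys: 2 codons.
Ser: 6 codons.
Ile: 3 codons.
Ile: 3 codons.
Ile: 3 codons.
Ser: 6 codons.
2 × 3 × 2 × 6 × 3 × 3 × 3 × 6 = 11664.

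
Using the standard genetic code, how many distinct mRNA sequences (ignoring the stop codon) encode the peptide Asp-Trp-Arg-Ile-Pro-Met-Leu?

Asp: 2 codons.
Trp: 1 codon.
Arg: 6 codons.
Ile: 3 codons.
Pro: 4 codons.
Met: 1 codon.
Leu: 6 codons.
2 × 1 × 6 × 3 × 4 × 1 × 6 = 864.

864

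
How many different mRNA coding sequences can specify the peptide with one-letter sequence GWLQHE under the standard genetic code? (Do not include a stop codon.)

Gly: 4 codons.
Trp: 1 codon.
Leu: 6 codons.
Gln: 2 codons.
His: 2 codons.
Glu: 2 codons.
4 × 1 × 6 × 2 × 2 × 2 = 192.

192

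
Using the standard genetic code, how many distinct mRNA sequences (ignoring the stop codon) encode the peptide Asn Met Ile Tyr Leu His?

144

Asn: 2 codons.
Met: 1 codon.
Ile: 3 codons.
Tyr: 2 codons.
Leu: 6 codons.
His: 2 codons.
2 × 1 × 3 × 2 × 6 × 2 = 144.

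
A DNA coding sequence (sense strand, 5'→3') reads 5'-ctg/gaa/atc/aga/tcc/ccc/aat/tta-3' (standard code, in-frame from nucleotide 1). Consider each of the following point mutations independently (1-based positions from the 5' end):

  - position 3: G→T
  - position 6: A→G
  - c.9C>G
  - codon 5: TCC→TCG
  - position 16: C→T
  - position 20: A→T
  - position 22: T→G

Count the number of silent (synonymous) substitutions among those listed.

3

Codon 1: CTG (Leu) → CTT (Leu) — synonymous.
Codon 2: GAA (Glu) → GAG (Glu) — synonymous.
Codon 3: ATC (Ile) → ATG (Met) — missense.
Codon 5: TCC (Ser) → TCG (Ser) — synonymous.
Codon 6: CCC (Pro) → TCC (Ser) — missense.
Codon 7: AAT (Asn) → ATT (Ile) — missense.
Codon 8: TTA (Leu) → GTA (Val) — missense.
Synonymous: 3 of 7.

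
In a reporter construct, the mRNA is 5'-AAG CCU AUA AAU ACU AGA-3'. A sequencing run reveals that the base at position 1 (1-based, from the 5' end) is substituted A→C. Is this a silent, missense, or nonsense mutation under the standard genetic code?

missense

Position 1 falls in codon 1: AAG → Lys.
After the substitution the codon is CAG → Gln.
Lys ≠ Gln, so this is a missense mutation.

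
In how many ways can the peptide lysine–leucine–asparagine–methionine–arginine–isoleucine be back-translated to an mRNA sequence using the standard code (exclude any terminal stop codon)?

Lys: 2 codons.
Leu: 6 codons.
Asn: 2 codons.
Met: 1 codon.
Arg: 6 codons.
Ile: 3 codons.
2 × 6 × 2 × 1 × 6 × 3 = 432.

432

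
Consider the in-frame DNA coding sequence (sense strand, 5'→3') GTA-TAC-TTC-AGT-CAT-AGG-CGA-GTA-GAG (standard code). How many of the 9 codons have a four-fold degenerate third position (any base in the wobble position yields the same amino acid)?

Codon 1 GTA (Val): third position 4-fold.
Codon 2 TAC (Tyr): third position 2-fold.
Codon 3 TTC (Phe): third position 2-fold.
Codon 4 AGT (Ser): third position 2-fold.
Codon 5 CAT (His): third position 2-fold.
Codon 6 AGG (Arg): third position 2-fold.
Codon 7 CGA (Arg): third position 4-fold.
Codon 8 GTA (Val): third position 4-fold.
Codon 9 GAG (Glu): third position 2-fold.
Four-fold degenerate third positions: 3.

3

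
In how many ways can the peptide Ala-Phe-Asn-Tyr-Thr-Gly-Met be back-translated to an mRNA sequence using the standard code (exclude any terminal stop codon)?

512

Ala: 4 codons.
Phe: 2 codons.
Asn: 2 codons.
Tyr: 2 codons.
Thr: 4 codons.
Gly: 4 codons.
Met: 1 codon.
4 × 2 × 2 × 2 × 4 × 4 × 1 = 512.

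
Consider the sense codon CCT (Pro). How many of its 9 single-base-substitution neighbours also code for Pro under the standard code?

Position 1: none → 0 synonymous.
Position 2: none → 0 synonymous.
Position 3: CCC, CCA, CCG → 3 synonymous.
Total: 0 + 0 + 3 = 3.

3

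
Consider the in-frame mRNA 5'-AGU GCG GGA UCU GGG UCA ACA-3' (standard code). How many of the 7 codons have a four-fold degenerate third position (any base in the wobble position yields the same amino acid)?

Codon 1 AGU (Ser): third position 2-fold.
Codon 2 GCG (Ala): third position 4-fold.
Codon 3 GGA (Gly): third position 4-fold.
Codon 4 UCU (Ser): third position 4-fold.
Codon 5 GGG (Gly): third position 4-fold.
Codon 6 UCA (Ser): third position 4-fold.
Codon 7 ACA (Thr): third position 4-fold.
Four-fold degenerate third positions: 6.

6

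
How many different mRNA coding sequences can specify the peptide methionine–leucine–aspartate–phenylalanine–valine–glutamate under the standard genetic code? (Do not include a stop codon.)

192

Met: 1 codon.
Leu: 6 codons.
Asp: 2 codons.
Phe: 2 codons.
Val: 4 codons.
Glu: 2 codons.
1 × 6 × 2 × 2 × 4 × 2 = 192.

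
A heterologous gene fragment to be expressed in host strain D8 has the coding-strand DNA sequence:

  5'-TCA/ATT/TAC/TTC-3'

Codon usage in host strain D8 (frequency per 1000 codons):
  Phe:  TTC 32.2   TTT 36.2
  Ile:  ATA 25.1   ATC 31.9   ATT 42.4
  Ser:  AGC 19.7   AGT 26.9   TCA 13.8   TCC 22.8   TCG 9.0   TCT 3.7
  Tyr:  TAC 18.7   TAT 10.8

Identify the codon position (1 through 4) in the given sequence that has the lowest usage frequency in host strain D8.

1

Codon 1 TCA (Ser): 13.8 per 1000.
Codon 2 ATT (Ile): 42.4 per 1000.
Codon 3 TAC (Tyr): 18.7 per 1000.
Codon 4 TTC (Phe): 32.2 per 1000.
Lowest frequency is 13.8 at codon 1.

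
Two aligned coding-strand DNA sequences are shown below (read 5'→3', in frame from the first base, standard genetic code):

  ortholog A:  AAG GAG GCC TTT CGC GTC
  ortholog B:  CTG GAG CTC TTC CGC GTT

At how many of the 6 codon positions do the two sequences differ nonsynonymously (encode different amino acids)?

2

Codon 1: AAG Lys / CTG Leu — nonsynonymous.
Codon 2: GAG Glu / GAG Glu — identical.
Codon 3: GCC Ala / CTC Leu — nonsynonymous.
Codon 4: TTT Phe / TTC Phe — synonymous.
Codon 5: CGC Arg / CGC Arg — identical.
Codon 6: GTC Val / GTT Val — synonymous.
Nonsynonymous differences: 2.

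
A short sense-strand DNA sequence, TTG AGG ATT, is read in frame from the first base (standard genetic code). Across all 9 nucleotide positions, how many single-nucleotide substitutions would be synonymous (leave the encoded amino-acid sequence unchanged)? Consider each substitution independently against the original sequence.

Codon 1 (TTG, Leu): 2 synonymous substitutions.
Codon 2 (AGG, Arg): 2 synonymous substitutions.
Codon 3 (ATT, Ile): 2 synonymous substitutions.
Total: 2 + 2 + 2 = 6.

6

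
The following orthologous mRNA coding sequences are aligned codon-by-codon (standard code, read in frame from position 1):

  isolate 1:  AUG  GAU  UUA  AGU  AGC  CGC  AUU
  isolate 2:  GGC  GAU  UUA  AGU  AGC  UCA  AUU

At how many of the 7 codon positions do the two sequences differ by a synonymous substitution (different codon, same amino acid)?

Codon 1: AUG Met / GGC Gly — nonsynonymous.
Codon 2: GAU Asp / GAU Asp — identical.
Codon 3: UUA Leu / UUA Leu — identical.
Codon 4: AGU Ser / AGU Ser — identical.
Codon 5: AGC Ser / AGC Ser — identical.
Codon 6: CGC Arg / UCA Ser — nonsynonymous.
Codon 7: AUU Ile / AUU Ile — identical.
Synonymous differences: 0.

0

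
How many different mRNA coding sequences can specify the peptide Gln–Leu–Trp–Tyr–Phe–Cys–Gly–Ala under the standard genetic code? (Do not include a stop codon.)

1536

Gln: 2 codons.
Leu: 6 codons.
Trp: 1 codon.
Tyr: 2 codons.
Phe: 2 codons.
Cys: 2 codons.
Gly: 4 codons.
Ala: 4 codons.
2 × 6 × 1 × 2 × 2 × 2 × 4 × 4 = 1536.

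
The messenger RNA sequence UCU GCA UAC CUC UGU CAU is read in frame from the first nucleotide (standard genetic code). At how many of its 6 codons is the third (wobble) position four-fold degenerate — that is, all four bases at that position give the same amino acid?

Codon 1 UCU (Ser): third position 4-fold.
Codon 2 GCA (Ala): third position 4-fold.
Codon 3 UAC (Tyr): third position 2-fold.
Codon 4 CUC (Leu): third position 4-fold.
Codon 5 UGU (Cys): third position 2-fold.
Codon 6 CAU (His): third position 2-fold.
Four-fold degenerate third positions: 3.

3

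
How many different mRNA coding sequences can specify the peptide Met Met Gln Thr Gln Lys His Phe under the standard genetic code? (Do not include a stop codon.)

128

Met: 1 codon.
Met: 1 codon.
Gln: 2 codons.
Thr: 4 codons.
Gln: 2 codons.
Lys: 2 codons.
His: 2 codons.
Phe: 2 codons.
1 × 1 × 2 × 4 × 2 × 2 × 2 × 2 = 128.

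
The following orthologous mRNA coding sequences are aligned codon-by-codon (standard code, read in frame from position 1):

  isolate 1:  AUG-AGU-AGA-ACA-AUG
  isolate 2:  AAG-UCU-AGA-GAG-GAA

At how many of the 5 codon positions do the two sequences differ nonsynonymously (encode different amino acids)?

3

Codon 1: AUG Met / AAG Lys — nonsynonymous.
Codon 2: AGU Ser / UCU Ser — synonymous.
Codon 3: AGA Arg / AGA Arg — identical.
Codon 4: ACA Thr / GAG Glu — nonsynonymous.
Codon 5: AUG Met / GAA Glu — nonsynonymous.
Nonsynonymous differences: 3.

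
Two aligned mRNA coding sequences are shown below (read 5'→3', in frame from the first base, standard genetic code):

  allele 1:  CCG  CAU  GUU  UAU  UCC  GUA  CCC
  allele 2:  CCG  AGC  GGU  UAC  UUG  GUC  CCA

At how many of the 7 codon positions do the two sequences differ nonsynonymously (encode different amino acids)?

Codon 1: CCG Pro / CCG Pro — identical.
Codon 2: CAU His / AGC Ser — nonsynonymous.
Codon 3: GUU Val / GGU Gly — nonsynonymous.
Codon 4: UAU Tyr / UAC Tyr — synonymous.
Codon 5: UCC Ser / UUG Leu — nonsynonymous.
Codon 6: GUA Val / GUC Val — synonymous.
Codon 7: CCC Pro / CCA Pro — synonymous.
Nonsynonymous differences: 3.

3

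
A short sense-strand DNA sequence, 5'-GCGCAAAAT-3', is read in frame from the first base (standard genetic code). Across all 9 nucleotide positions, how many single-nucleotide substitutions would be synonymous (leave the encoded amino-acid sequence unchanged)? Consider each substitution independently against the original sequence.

Codon 1 (GCG, Ala): 3 synonymous substitutions.
Codon 2 (CAA, Gln): 1 synonymous substitution.
Codon 3 (AAT, Asn): 1 synonymous substitution.
Total: 3 + 1 + 1 = 5.

5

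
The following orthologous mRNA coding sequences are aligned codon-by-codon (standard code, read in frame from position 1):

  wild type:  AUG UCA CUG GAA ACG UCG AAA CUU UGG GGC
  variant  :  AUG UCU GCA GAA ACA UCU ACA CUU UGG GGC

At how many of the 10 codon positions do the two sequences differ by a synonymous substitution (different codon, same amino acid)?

3

Codon 1: AUG Met / AUG Met — identical.
Codon 2: UCA Ser / UCU Ser — synonymous.
Codon 3: CUG Leu / GCA Ala — nonsynonymous.
Codon 4: GAA Glu / GAA Glu — identical.
Codon 5: ACG Thr / ACA Thr — synonymous.
Codon 6: UCG Ser / UCU Ser — synonymous.
Codon 7: AAA Lys / ACA Thr — nonsynonymous.
Codon 8: CUU Leu / CUU Leu — identical.
Codon 9: UGG Trp / UGG Trp — identical.
Codon 10: GGC Gly / GGC Gly — identical.
Synonymous differences: 3.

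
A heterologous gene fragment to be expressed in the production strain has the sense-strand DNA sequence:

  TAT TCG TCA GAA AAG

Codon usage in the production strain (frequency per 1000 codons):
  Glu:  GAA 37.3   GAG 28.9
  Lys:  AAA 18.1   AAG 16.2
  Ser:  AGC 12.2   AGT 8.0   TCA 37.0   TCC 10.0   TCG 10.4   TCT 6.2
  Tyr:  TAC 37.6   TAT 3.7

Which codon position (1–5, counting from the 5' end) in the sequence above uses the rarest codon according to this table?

Codon 1 TAT (Tyr): 3.7 per 1000.
Codon 2 TCG (Ser): 10.4 per 1000.
Codon 3 TCA (Ser): 37.0 per 1000.
Codon 4 GAA (Glu): 37.3 per 1000.
Codon 5 AAG (Lys): 16.2 per 1000.
Lowest frequency is 3.7 at codon 1.

1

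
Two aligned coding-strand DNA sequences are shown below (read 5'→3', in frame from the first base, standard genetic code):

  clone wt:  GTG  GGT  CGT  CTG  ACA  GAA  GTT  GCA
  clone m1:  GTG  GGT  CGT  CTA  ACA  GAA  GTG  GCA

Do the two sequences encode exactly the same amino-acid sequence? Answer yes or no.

yes

Codon 1: GTG Val / GTG Val — identical.
Codon 2: GGT Gly / GGT Gly — identical.
Codon 3: CGT Arg / CGT Arg — identical.
Codon 4: CTG Leu / CTA Leu — synonymous.
Codon 5: ACA Thr / ACA Thr — identical.
Codon 6: GAA Glu / GAA Glu — identical.
Codon 7: GTT Val / GTG Val — synonymous.
Codon 8: GCA Ala / GCA Ala — identical.
Nonsynonymous differences: 0 → same protein.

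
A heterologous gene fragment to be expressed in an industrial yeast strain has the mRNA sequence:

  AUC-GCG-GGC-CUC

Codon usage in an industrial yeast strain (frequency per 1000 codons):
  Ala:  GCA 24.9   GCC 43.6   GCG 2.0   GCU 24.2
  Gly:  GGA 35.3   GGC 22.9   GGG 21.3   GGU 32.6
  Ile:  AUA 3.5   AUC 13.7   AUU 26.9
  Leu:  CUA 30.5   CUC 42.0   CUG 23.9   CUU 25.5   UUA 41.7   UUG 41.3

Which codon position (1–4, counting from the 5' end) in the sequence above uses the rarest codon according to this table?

2

Codon 1 AUC (Ile): 13.7 per 1000.
Codon 2 GCG (Ala): 2.0 per 1000.
Codon 3 GGC (Gly): 22.9 per 1000.
Codon 4 CUC (Leu): 42.0 per 1000.
Lowest frequency is 2.0 at codon 2.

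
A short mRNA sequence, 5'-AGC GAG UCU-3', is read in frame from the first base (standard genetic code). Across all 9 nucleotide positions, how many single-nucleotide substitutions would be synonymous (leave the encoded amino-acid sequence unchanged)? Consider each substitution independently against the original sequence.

Codon 1 (AGC, Ser): 1 synonymous substitution.
Codon 2 (GAG, Glu): 1 synonymous substitution.
Codon 3 (UCU, Ser): 3 synonymous substitutions.
Total: 1 + 1 + 3 = 5.

5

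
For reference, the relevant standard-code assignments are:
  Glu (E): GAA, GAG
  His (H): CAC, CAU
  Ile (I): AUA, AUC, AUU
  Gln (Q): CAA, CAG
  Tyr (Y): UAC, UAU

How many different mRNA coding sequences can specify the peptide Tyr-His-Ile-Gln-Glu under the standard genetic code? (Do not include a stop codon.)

48

Tyr: 2 codons.
His: 2 codons.
Ile: 3 codons.
Gln: 2 codons.
Glu: 2 codons.
2 × 2 × 3 × 2 × 2 = 48.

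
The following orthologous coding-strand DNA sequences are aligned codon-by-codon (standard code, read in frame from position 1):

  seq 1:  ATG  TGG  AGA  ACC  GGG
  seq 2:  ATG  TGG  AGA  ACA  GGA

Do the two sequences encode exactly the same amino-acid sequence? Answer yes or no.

Codon 1: ATG Met / ATG Met — identical.
Codon 2: TGG Trp / TGG Trp — identical.
Codon 3: AGA Arg / AGA Arg — identical.
Codon 4: ACC Thr / ACA Thr — synonymous.
Codon 5: GGG Gly / GGA Gly — synonymous.
Nonsynonymous differences: 0 → same protein.

yes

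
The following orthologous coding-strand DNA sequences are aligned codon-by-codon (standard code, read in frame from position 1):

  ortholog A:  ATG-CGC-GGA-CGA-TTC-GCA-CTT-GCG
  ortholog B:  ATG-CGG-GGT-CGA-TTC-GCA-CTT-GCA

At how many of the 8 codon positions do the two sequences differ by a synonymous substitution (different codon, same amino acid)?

3

Codon 1: ATG Met / ATG Met — identical.
Codon 2: CGC Arg / CGG Arg — synonymous.
Codon 3: GGA Gly / GGT Gly — synonymous.
Codon 4: CGA Arg / CGA Arg — identical.
Codon 5: TTC Phe / TTC Phe — identical.
Codon 6: GCA Ala / GCA Ala — identical.
Codon 7: CTT Leu / CTT Leu — identical.
Codon 8: GCG Ala / GCA Ala — synonymous.
Synonymous differences: 3.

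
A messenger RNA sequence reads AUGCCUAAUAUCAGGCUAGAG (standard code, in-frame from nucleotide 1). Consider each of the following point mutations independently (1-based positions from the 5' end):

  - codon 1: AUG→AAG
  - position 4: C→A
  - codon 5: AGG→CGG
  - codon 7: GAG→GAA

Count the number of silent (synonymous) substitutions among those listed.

2

Codon 1: AUG (Met) → AAG (Lys) — missense.
Codon 2: CCU (Pro) → ACU (Thr) — missense.
Codon 5: AGG (Arg) → CGG (Arg) — synonymous.
Codon 7: GAG (Glu) → GAA (Glu) — synonymous.
Synonymous: 2 of 4.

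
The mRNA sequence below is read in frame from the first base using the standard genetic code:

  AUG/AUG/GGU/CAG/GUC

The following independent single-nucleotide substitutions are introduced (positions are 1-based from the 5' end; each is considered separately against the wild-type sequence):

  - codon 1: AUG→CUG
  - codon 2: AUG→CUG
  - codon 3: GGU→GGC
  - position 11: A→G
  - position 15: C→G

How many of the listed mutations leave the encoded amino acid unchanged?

Codon 1: AUG (Met) → CUG (Leu) — missense.
Codon 2: AUG (Met) → CUG (Leu) — missense.
Codon 3: GGU (Gly) → GGC (Gly) — synonymous.
Codon 4: CAG (Gln) → CGG (Arg) — missense.
Codon 5: GUC (Val) → GUG (Val) — synonymous.
Synonymous: 2 of 5.

2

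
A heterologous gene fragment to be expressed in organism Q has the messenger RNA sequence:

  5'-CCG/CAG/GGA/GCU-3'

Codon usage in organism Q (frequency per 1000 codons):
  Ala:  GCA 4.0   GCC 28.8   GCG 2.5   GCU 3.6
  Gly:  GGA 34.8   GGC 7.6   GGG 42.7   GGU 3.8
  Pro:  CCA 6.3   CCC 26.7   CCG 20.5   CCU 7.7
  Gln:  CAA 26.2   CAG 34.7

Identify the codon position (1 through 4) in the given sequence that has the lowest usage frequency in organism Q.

Codon 1 CCG (Pro): 20.5 per 1000.
Codon 2 CAG (Gln): 34.7 per 1000.
Codon 3 GGA (Gly): 34.8 per 1000.
Codon 4 GCU (Ala): 3.6 per 1000.
Lowest frequency is 3.6 at codon 4.

4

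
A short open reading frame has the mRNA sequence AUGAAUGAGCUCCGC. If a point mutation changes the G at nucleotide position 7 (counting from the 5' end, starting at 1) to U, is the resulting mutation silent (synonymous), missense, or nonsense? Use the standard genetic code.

nonsense

Position 7 falls in codon 3: GAG → Glu.
After the substitution the codon is UAG → Stop.
The new codon is a stop codon, so this is a nonsense mutation.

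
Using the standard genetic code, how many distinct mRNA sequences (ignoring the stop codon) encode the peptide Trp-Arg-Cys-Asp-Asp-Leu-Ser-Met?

1728

Trp: 1 codon.
Arg: 6 codons.
Cys: 2 codons.
Asp: 2 codons.
Asp: 2 codons.
Leu: 6 codons.
Ser: 6 codons.
Met: 1 codon.
1 × 6 × 2 × 2 × 2 × 6 × 6 × 1 = 1728.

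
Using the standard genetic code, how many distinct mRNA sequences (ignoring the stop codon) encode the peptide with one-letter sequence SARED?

576

Ser: 6 codons.
Ala: 4 codons.
Arg: 6 codons.
Glu: 2 codons.
Asp: 2 codons.
6 × 4 × 6 × 2 × 2 = 576.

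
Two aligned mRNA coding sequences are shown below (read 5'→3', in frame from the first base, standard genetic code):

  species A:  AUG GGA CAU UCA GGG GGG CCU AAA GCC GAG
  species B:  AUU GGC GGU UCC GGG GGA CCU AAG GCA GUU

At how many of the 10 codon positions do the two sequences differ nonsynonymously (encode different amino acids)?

Codon 1: AUG Met / AUU Ile — nonsynonymous.
Codon 2: GGA Gly / GGC Gly — synonymous.
Codon 3: CAU His / GGU Gly — nonsynonymous.
Codon 4: UCA Ser / UCC Ser — synonymous.
Codon 5: GGG Gly / GGG Gly — identical.
Codon 6: GGG Gly / GGA Gly — synonymous.
Codon 7: CCU Pro / CCU Pro — identical.
Codon 8: AAA Lys / AAG Lys — synonymous.
Codon 9: GCC Ala / GCA Ala — synonymous.
Codon 10: GAG Glu / GUU Val — nonsynonymous.
Nonsynonymous differences: 3.

3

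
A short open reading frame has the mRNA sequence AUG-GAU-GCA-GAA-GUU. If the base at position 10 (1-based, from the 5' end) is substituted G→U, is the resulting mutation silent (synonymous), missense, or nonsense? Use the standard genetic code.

nonsense

Position 10 falls in codon 4: GAA → Glu.
After the substitution the codon is UAA → Stop.
The new codon is a stop codon, so this is a nonsense mutation.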